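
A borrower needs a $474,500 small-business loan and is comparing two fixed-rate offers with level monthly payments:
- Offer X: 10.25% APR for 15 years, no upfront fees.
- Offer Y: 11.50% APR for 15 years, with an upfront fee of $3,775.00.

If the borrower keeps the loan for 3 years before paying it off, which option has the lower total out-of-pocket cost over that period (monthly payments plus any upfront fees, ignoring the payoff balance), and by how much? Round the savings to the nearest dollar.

Offer X: at 10.25% the monthly rate is 0.0085417, so the payment is 474,500 × 0.0085417 / (1 − 1.0085417^−180) = $5,171.82.
Offer Y: at 11.50% the monthly rate is 0.0095833, so the payment is 474,500 × 0.0095833 / (1 − 1.0095833^−180) = $5,543.06.
Over 36 months: Offer X costs 36 × $5,171.82 = $186,185.52; Offer Y costs 36 × $5,543.06 + $3,775.00 = $203,325.16.
Offer X is cheaper by $203,325.16 − $186,185.52 = $17,139.64.

Offer X by $17,140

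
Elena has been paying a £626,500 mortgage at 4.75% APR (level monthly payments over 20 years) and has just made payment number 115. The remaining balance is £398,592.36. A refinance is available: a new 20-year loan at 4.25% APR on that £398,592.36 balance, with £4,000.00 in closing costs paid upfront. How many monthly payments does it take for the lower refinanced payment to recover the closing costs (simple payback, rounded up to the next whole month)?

Current payment = 626,500 × 4.75%/12 / (1 − (1+0.0039583)^−240) = £4,048.59.
Refinanced payment = 398,592.36 × 0.0035417 / (1 − (1+0.0035417)^−240) = £2,468.22.
Monthly savings = £4,048.59 − £2,468.22 = £1,580.37.
Break-even = £4,000.00 / £1,580.37 = 2.53 → 3 months.

3 months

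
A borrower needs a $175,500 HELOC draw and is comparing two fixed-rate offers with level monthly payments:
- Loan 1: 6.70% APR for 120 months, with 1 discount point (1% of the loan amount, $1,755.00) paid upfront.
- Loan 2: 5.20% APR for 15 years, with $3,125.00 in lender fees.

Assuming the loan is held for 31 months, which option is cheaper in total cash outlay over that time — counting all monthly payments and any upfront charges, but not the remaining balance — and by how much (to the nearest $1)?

Loan 2 by $17,369

Loan 1: at 6.70% the monthly rate is 0.0055833, so the payment is 175,500 × 0.0055833 / (1 − 1.0055833^−120) = $2,010.67.
Loan 2: at 5.20% the monthly rate is 0.0043333, so the payment is 175,500 × 0.0043333 / (1 − 1.0043333^−180) = $1,406.20.
Over 31 months: Loan 1 costs 31 × $2,010.67 + $1,755.00 = $64,085.77; Loan 2 costs 31 × $1,406.20 + $3,125.00 = $46,717.20.
Loan 2 is cheaper by $64,085.77 − $46,717.20 = $17,368.57.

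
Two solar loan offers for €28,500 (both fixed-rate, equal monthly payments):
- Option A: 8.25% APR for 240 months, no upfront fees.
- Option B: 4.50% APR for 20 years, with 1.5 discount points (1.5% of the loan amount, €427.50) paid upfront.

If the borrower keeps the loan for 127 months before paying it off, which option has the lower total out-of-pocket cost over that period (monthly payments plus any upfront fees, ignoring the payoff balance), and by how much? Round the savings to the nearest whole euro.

Option B by €7,514

Option A: monthly rate = 8.25%/12 = 0.0068750; payment = 28,500 × 0.0068750 / (1 − (1+0.0068750)^−240) = €242.84.
Option B: monthly rate = 4.5%/12 = 0.0037500; payment = 28,500 × 0.0037500 / (1 − (1+0.0037500)^−240) = €180.31.
Over 127 months: Option A costs 127 × €242.84 = €30,840.68; Option B costs 127 × €180.31 + €427.50 = €23,326.87.
Option B is cheaper by €30,840.68 − €23,326.87 = €7,513.81.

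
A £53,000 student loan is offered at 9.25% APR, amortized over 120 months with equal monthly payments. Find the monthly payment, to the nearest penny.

£678.57

At 9.25% the monthly rate is 0.0077083, so the payment is 53,000 × 0.0077083 / (1 − 1.0077083^−120) = £678.57.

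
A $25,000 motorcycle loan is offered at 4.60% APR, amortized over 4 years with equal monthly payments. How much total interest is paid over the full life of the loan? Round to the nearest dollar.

At 4.60% the monthly rate is 0.0038333, so the payment is 25,000 × 0.0038333 / (1 − 1.0038333^−48) = $571.21.
Total paid = 48 × $571.21 = $27,418.08; interest = $27,418.08 − $25,000 = $2,418.08.

$2,418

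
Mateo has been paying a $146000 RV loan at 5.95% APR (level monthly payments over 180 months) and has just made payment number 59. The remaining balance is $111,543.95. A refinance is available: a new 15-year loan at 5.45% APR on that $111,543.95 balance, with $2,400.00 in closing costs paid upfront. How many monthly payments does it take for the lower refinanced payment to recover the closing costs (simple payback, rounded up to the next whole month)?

Current payment = 146,000 × 5.95%/12 / (1 − (1+0.0049583)^−180) = $1,228.09.
Refinanced payment = 111,543.95 × 0.0045417 / (1 − (1+0.0045417)^−180) = $908.45.
Monthly savings = $1,228.09 − $908.45 = $319.64.
Break-even = $2,400.00 / $319.64 = 7.51 → 8 months.

8 months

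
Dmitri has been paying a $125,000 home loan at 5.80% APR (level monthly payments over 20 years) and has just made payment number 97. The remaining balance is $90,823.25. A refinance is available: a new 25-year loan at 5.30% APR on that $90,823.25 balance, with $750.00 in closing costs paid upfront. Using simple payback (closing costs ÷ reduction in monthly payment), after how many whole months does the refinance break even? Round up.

3 months

Current payment = 125,000 × 5.8%/12 / (1 − (1+0.0048333)^−240) = $881.18.
Refinanced payment = 90,823.25 × 0.0044167 / (1 − (1+0.0044167)^−300) = $546.94.
Monthly savings = $881.18 − $546.94 = $334.24.
Break-even = $750.00 / $334.24 = 2.24 → 3 months.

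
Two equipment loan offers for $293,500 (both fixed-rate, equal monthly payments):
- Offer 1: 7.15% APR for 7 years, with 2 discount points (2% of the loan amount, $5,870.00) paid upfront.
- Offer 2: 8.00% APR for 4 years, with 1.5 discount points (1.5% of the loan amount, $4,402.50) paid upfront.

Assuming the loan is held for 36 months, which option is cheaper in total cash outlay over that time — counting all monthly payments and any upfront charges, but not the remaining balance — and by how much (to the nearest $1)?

Offer 1 by $96,234

Offer 1: monthly rate = 7.15%/12 = 0.0059583; payment = 293,500 × 0.0059583 / (1 − (1+0.0059583)^−84) = $4,451.25.
Offer 2: at 8.00% the monthly rate is 0.0066667, so the payment is 293,500 × 0.0066667 / (1 − 1.0066667^−48) = $7,165.19.
Over 36 months: Offer 1 costs 36 × $4,451.25 + $5,870.00 = $166,115.00; Offer 2 costs 36 × $7,165.19 + $4,402.50 = $262,349.34.
Offer 1 is cheaper by $262,349.34 − $166,115.00 = $96,234.34.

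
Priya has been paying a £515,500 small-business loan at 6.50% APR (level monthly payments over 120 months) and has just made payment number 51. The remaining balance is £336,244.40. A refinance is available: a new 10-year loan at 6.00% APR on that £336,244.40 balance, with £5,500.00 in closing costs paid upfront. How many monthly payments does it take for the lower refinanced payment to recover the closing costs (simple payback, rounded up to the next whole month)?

Current payment = 515,500 × 6.5%/12 / (1 − (1+0.0054167)^−120) = £5,853.40.
Refinanced payment = 336,244.40 × 0.0050000 / (1 − (1+0.0050000)^−120) = £3,733.00.
Monthly savings = £5,853.40 − £3,733.00 = £2,120.40.
Break-even = £5,500.00 / £2,120.40 = 2.59 → 3 months.

3 months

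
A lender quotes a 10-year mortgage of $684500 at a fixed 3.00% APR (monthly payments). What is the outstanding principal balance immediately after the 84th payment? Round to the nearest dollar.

With monthly rate i = 3%/12 = 0.0025000, the balance after k of n payments is P · [(1+i)^n − (1+i)^k] / [(1+i)^n − 1].
(1+0.0025000)^120 = 1.34935355 and (1+0.0025000)^84 = 1.23335480, so the balance is 684,500 × (1.34935355 − 1.23335480) / (1.34935355 − 1) = $227,280.19.

$227,280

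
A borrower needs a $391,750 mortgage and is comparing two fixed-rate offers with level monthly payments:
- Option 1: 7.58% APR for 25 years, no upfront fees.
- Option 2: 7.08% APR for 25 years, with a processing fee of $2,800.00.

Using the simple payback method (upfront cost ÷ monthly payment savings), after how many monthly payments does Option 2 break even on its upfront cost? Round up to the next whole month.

23 months

Option 1: monthly rate = 7.58%/12 = 0.0063167; payment = 391,750 × 0.0063167 / (1 − (1+0.0063167)^−300) = $2,915.41.
Option 2: monthly rate = 7.08%/12 = 0.0059000; payment = 391,750 × 0.0059000 / (1 − (1+0.0059000)^−300) = $2,788.83.
Monthly savings = $2,915.41 − $2,788.83 = $126.58.
Break-even = $2,800.00 / $126.58 = 22.12 → 23 months.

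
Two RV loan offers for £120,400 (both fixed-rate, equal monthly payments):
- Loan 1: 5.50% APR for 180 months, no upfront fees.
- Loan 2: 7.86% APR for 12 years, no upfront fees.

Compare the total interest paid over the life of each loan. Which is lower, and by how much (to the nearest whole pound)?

Loan 1 by £9,265

Loan 1: monthly rate = 5.5%/12 = 0.0045833; payment = 120,400 × 0.0045833 / (1 − (1+0.0045833)^−180) = £983.77.
Total interest on Loan 1 = 180 × £983.77 − £120,400 = £56,678.60.
Loan 2: at 7.86% the monthly rate is 0.0065500, so the payment is 120,400 × 0.0065500 / (1 − 1.0065500^−144) = £1,294.05.
Total interest on Loan 2 = 144 × £1,294.05 − £120,400 = £65,943.20.
Loan 1 is lower by £9,264.60.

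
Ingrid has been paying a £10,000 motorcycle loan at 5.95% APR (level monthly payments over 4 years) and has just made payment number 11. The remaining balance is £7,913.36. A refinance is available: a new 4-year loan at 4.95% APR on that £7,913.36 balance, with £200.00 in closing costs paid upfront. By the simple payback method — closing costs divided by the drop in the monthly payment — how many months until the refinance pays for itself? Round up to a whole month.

Current payment = 10,000 × 5.95%/12 / (1 − (1+0.0049583)^−48) = £234.62.
Refinanced payment = 7,913.36 × 0.0041250 / (1 − (1+0.0041250)^−48) = £182.06.
Monthly savings = £234.62 − £182.06 = £52.56.
Break-even = £200.00 / £52.56 = 3.81 → 4 months.

4 months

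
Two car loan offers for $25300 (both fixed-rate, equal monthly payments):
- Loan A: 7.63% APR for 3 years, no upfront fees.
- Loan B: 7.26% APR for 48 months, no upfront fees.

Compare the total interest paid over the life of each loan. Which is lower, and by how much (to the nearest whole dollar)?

Loan A: monthly rate = 7.63%/12 = 0.0063583; payment = 25,300 × 0.0063583 / (1 − (1+0.0063583)^−36) = $788.50.
Total interest on Loan A = 36 × $788.50 − $25,300 = $3,086.00.
Loan B: monthly rate = 7.26%/12 = 0.0060500; payment = 25,300 × 0.0060500 / (1 − (1+0.0060500)^−48) = $608.90.
Total interest on Loan B = 48 × $608.90 − $25,300 = $3,927.20.
Loan A is lower by $841.20.

Loan A by $841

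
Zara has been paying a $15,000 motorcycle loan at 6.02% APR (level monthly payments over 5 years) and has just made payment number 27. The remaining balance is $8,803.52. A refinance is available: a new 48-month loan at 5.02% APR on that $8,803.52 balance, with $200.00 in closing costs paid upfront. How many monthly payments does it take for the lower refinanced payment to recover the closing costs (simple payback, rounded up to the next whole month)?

Current payment = 15,000 × 6.02%/12 / (1 − (1+0.0050167)^−60) = $290.13.
Refinanced payment = 8,803.52 × 0.0041833 / (1 − (1+0.0041833)^−48) = $202.82.
Monthly savings = $290.13 − $202.82 = $87.31.
Break-even = $200.00 / $87.31 = 2.29 → 3 months.

3 months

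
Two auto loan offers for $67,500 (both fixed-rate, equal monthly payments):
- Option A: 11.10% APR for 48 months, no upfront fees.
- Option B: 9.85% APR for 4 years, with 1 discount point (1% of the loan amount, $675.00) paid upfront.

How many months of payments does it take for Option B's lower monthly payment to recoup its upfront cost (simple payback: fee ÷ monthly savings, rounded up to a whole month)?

17 months

Option A: monthly rate = 11.1%/12 = 0.0092500; payment = 67,500 × 0.0092500 / (1 − (1+0.0092500)^−48) = $1,747.85.
Option B: at 9.85% the monthly rate is 0.0082083, so the payment is 67,500 × 0.0082083 / (1 − 1.0082083^−48) = $1,707.12.
Monthly savings = $1,747.85 − $1,707.12 = $40.73.
Break-even = $675.00 / $40.73 = 16.57 → 17 months.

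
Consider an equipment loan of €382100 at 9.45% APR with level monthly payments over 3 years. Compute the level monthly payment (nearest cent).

€12,230.86

Monthly rate = 9.45%/12 = 0.0078750; payment = 382,100 × 0.0078750 / (1 − (1+0.0078750)^−36) = €12,230.86.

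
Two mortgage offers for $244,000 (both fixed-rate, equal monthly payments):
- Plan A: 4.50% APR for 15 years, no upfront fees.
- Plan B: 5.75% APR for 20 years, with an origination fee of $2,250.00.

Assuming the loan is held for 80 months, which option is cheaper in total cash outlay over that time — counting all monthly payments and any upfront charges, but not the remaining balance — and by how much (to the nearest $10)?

Plan B by $10,030

Plan A: at 4.50% the monthly rate is 0.0037500, so the payment is 244,000 × 0.0037500 / (1 − 1.0037500^−180) = $1,866.58.
Plan B: monthly rate = 5.75%/12 = 0.0047917; payment = 244,000 × 0.0047917 / (1 − (1+0.0047917)^−240) = $1,713.08.
Over 80 months: Plan A costs 80 × $1,866.58 = $149,326.40; Plan B costs 80 × $1,713.08 + $2,250.00 = $139,296.40.
Plan B is cheaper by $149,326.40 − $139,296.40 = $10,030.00.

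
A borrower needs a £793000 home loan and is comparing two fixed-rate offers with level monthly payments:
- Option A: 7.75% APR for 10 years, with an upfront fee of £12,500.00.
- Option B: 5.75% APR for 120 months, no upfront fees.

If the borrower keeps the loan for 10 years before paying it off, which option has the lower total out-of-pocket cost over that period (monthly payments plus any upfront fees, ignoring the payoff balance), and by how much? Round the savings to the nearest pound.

Option A: at 7.75% the monthly rate is 0.0064583, so the payment is 793,000 × 0.0064583 / (1 − 1.0064583^−120) = £9,516.84.
Option B: at 5.75% the monthly rate is 0.0047917, so the payment is 793,000 × 0.0047917 / (1 − 1.0047917^−120) = £8,704.70.
Over 120 months: Option A costs 120 × £9,516.84 + £12,500.00 = £1,154,520.80; Option B costs 120 × £8,704.70 = £1,044,564.00.
Option B is cheaper by £1,154,520.80 − £1,044,564.00 = £109,956.80.

Option B by £109,957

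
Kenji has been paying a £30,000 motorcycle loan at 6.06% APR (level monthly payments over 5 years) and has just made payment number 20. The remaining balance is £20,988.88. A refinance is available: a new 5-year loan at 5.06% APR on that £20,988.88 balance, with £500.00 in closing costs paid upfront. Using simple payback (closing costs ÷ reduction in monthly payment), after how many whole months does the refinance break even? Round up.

3 months

Current payment = 30,000 × 6.06%/12 / (1 − (1+0.0050500)^−60) = £580.82.
Refinanced payment = 20,988.88 × 0.0042167 / (1 − (1+0.0042167)^−60) = £396.66.
Monthly savings = £580.82 − £396.66 = £184.16.
Break-even = £500.00 / £184.16 = 2.72 → 3 months.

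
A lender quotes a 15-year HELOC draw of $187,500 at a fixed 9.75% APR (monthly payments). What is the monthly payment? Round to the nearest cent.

Monthly rate = 9.75%/12 = 0.0081250; payment = 187,500 × 0.0081250 / (1 − (1+0.0081250)^−180) = $1,986.30.

$1,986.30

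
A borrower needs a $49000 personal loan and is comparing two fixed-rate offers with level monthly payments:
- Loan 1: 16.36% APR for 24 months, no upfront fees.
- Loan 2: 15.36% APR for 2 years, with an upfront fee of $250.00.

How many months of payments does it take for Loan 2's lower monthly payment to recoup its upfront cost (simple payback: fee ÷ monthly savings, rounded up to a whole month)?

11 months

Loan 1: monthly rate = 16.36%/12 = 0.0136333; payment = 49,000 × 0.0136333 / (1 − (1+0.0136333)^−24) = $2,407.63.
Loan 2: at 15.36% the monthly rate is 0.0128000, so the payment is 49,000 × 0.0128000 / (1 − 1.0128000^−24) = $2,384.24.
Monthly savings = $2,407.63 − $2,384.24 = $23.39.
Break-even = $250.00 / $23.39 = 10.69 → 11 months.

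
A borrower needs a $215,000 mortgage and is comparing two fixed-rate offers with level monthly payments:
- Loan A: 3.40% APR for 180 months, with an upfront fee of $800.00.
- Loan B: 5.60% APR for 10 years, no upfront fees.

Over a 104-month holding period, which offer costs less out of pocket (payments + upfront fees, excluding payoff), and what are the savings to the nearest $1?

Loan A: at 3.40% the monthly rate is 0.0028333, so the payment is 215,000 × 0.0028333 / (1 − 1.0028333^−180) = $1,526.46.
Loan B: at 5.60% the monthly rate is 0.0046667, so the payment is 215,000 × 0.0046667 / (1 − 1.0046667^−120) = $2,343.98.
Over 104 months: Loan A costs 104 × $1,526.46 + $800.00 = $159,551.84; Loan B costs 104 × $2,343.98 = $243,773.92.
Loan A is cheaper by $243,773.92 − $159,551.84 = $84,222.08.

Loan A by $84,222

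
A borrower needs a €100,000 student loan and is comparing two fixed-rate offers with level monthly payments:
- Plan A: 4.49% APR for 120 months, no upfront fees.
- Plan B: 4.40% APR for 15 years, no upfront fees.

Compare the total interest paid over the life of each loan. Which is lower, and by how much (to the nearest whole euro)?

Plan A by €12,472

Plan A: at 4.49% the monthly rate is 0.0037417, so the payment is 100,000 × 0.0037417 / (1 − 1.0037417^−120) = €1,035.90.
Total interest on Plan A = 120 × €1,035.90 − €100,000 = €24,308.00.
Plan B: at 4.40% the monthly rate is 0.0036667, so the payment is 100,000 × 0.0036667 / (1 − 1.0036667^−180) = €759.89.
Total interest on Plan B = 180 × €759.89 − €100,000 = €36,780.20.
Plan A is lower by €12,472.20.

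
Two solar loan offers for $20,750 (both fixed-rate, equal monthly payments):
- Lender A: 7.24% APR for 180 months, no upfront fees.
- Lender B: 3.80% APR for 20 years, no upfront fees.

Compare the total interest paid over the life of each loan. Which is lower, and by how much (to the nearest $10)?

Lender B by $4,420

Lender A: monthly rate = 7.24%/12 = 0.0060333; payment = 20,750 × 0.0060333 / (1 − (1+0.0060333)^−180) = $189.30.
Total interest on Lender A = 180 × $189.30 − $20,750 = $13,324.00.
Lender B: at 3.80% the monthly rate is 0.0031667, so the payment is 20,750 × 0.0031667 / (1 − 1.0031667^−240) = $123.56.
Total interest on Lender B = 240 × $123.56 − $20,750 = $8,904.40.
Lender B is lower by $4,419.60.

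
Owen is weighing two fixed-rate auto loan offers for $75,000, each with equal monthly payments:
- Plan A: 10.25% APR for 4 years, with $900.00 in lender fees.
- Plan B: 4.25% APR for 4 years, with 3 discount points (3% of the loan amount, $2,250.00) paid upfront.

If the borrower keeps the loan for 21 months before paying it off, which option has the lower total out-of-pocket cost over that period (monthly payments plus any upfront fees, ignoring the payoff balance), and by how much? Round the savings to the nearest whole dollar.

Plan B by $3,047

Plan A: at 10.25% the monthly rate is 0.0085417, so the payment is 75,000 × 0.0085417 / (1 − 1.0085417^−48) = $1,911.21.
Plan B: at 4.25% the monthly rate is 0.0035417, so the payment is 75,000 × 0.0035417 / (1 − 1.0035417^−48) = $1,701.83.
Over 21 months: Plan A costs 21 × $1,911.21 + $900.00 = $41,035.41; Plan B costs 21 × $1,701.83 + $2,250.00 = $37,988.43.
Plan B is cheaper by $41,035.41 − $37,988.43 = $3,046.98.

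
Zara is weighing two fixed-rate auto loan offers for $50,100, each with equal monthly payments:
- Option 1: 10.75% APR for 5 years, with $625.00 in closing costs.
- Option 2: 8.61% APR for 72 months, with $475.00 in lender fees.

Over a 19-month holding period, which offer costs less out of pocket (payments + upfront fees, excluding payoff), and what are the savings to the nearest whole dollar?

Option 1: monthly rate = 10.75%/12 = 0.0089583; payment = 50,100 × 0.0089583 / (1 − (1+0.0089583)^−60) = $1,083.06.
Option 2: monthly rate = 8.61%/12 = 0.0071750; payment = 50,100 × 0.0071750 / (1 − (1+0.0071750)^−72) = $893.41.
Over 19 months: Option 1 costs 19 × $1,083.06 + $625.00 = $21,203.14; Option 2 costs 19 × $893.41 + $475.00 = $17,449.79.
Option 2 is cheaper by $21,203.14 − $17,449.79 = $3,753.35.

Option 2 by $3,753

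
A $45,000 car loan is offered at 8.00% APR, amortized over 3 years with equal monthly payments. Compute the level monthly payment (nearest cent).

At 8.00% the monthly rate is 0.0066667, so the payment is 45,000 × 0.0066667 / (1 − 1.0066667^−36) = $1,410.14.

$1,410.14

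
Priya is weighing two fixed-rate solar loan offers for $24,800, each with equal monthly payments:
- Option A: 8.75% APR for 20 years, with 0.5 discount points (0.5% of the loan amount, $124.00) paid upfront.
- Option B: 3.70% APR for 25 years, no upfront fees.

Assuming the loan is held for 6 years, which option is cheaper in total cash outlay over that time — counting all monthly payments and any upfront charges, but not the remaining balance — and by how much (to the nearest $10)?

Option B by $6,770

Option A: monthly rate = 8.75%/12 = 0.0072917; payment = 24,800 × 0.0072917 / (1 − (1+0.0072917)^−240) = $219.16.
Option B: at 3.70% the monthly rate is 0.0030833, so the payment is 24,800 × 0.0030833 / (1 − 1.0030833^−300) = $126.83.
Over 72 months: Option A costs 72 × $219.16 + $124.00 = $15,903.52; Option B costs 72 × $126.83 = $9,131.76.
Option B is cheaper by $15,903.52 − $9,131.76 = $6,771.76.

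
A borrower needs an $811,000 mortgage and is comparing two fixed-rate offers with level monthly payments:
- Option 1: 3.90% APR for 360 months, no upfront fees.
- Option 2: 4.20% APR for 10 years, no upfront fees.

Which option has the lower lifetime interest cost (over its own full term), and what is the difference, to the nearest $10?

Option 2 by $382,490

Option 1: at 3.90% the monthly rate is 0.0032500, so the payment is 811,000 × 0.0032500 / (1 − 1.0032500^−360) = $3,825.23.
Total interest on Option 1 = 360 × $3,825.23 − $811,000 = $566,082.80.
Option 2: at 4.20% the monthly rate is 0.0035000, so the payment is 811,000 × 0.0035000 / (1 − 1.0035000^−120) = $8,288.29.
Total interest on Option 2 = 120 × $8,288.29 − $811,000 = $183,594.80.
Option 2 is lower by $382,488.00.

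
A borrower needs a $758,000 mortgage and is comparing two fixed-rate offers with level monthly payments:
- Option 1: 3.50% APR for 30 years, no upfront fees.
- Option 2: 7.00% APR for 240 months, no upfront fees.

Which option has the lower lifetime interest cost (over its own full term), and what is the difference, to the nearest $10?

Option 1 by $185,070

Option 1: at 3.50% the monthly rate is 0.0029167, so the payment is 758,000 × 0.0029167 / (1 − 1.0029167^−360) = $3,403.76.
Total interest on Option 1 = 360 × $3,403.76 − $758,000 = $467,353.60.
Option 2: monthly rate = 7%/12 = 0.0058333; payment = 758,000 × 0.0058333 / (1 − (1+0.0058333)^−240) = $5,876.77.
Total interest on Option 2 = 240 × $5,876.77 − $758,000 = $652,424.80.
Option 1 is lower by $185,071.20.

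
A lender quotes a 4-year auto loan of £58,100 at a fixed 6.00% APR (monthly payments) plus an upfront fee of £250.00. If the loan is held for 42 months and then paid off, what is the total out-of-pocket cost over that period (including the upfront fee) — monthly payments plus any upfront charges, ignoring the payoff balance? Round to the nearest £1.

Monthly rate = 6%/12 = 0.0050000; payment = 58,100 × 0.0050000 / (1 − (1+0.0050000)^−48) = £1,364.48.
Total outlay = 42 × £1,364.48 + £250.00 = £57,558.16.

£57,558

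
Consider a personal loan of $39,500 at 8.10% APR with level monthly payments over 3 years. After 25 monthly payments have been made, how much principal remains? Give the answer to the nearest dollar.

$13,099

With monthly rate i = 8.1%/12 = 0.0067500, the balance after k of n payments is P · [(1+i)^n − (1+i)^k] / [(1+i)^n − 1].
(1+0.0067500)^36 = 1.27402802 and (1+0.0067500)^25 = 1.18315313, so the balance is 39,500 × (1.27402802 − 1.18315313) / (1.27402802 − 1) = $13,099.24.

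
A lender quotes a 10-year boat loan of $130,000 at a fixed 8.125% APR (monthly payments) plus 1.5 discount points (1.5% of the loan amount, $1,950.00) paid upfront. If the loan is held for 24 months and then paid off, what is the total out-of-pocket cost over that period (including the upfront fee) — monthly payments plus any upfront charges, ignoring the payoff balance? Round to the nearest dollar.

$40,011

Monthly rate = 8.125%/12 = 0.0067708; payment = 130,000 × 0.0067708 / (1 − (1+0.0067708)^−120) = $1,585.86.
Total outlay = 24 × $1,585.86 + $1,950.00 = $40,010.64.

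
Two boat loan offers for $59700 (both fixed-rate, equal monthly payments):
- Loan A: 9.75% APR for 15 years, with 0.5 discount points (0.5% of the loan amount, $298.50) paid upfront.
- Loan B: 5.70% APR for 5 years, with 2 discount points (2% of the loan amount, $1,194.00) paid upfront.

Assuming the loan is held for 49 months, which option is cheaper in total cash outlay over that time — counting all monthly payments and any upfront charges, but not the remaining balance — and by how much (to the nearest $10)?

Loan A by $26,050

Loan A: at 9.75% the monthly rate is 0.0081250, so the payment is 59,700 × 0.0081250 / (1 − 1.0081250^−180) = $632.44.
Loan B: monthly rate = 5.7%/12 = 0.0047500; payment = 59,700 × 0.0047500 / (1 − (1+0.0047500)^−60) = $1,145.86.
Over 49 months: Loan A costs 49 × $632.44 + $298.50 = $31,288.06; Loan B costs 49 × $1,145.86 + $1,194.00 = $57,341.14.
Loan A is cheaper by $57,341.14 − $31,288.06 = $26,053.08.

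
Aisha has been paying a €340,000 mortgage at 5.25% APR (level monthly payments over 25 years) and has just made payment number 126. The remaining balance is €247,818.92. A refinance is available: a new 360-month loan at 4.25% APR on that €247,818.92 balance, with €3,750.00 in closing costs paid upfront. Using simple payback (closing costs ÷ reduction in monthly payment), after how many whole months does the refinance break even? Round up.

Current payment = 340,000 × 5.25%/12 / (1 − (1+0.0043750)^−300) = €2,037.44.
Refinanced payment = 247,818.92 × 0.0035417 / (1 − (1+0.0035417)^−360) = €1,219.12.
Monthly savings = €2,037.44 − €1,219.12 = €818.32.
Break-even = €3,750.00 / €818.32 = 4.58 → 5 months.

5 months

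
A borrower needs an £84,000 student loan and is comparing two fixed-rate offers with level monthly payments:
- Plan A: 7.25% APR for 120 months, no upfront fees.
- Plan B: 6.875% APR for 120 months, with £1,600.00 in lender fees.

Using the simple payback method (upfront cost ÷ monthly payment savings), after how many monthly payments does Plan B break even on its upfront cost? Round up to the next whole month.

99 months

Plan A: at 7.25% the monthly rate is 0.0060417, so the payment is 84,000 × 0.0060417 / (1 − 1.0060417^−120) = £986.17.
Plan B: monthly rate = 6.875%/12 = 0.0057292; payment = 84,000 × 0.0057292 / (1 − (1+0.0057292)^−120) = £969.91.
Monthly savings = £986.17 − £969.91 = £16.26.
Break-even = £1,600.00 / £16.26 = 98.40 → 99 months.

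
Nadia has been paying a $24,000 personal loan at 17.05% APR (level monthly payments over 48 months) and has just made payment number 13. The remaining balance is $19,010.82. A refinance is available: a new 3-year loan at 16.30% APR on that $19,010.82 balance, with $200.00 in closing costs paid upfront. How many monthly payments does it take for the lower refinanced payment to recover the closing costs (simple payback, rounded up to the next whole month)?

10 months

Current payment = 24,000 × 17.05%/12 / (1 − (1+0.0142083)^−48) = $693.14.
Refinanced payment = 19,010.82 × 0.0135833 / (1 − (1+0.0135833)^−36) = $671.18.
Monthly savings = $693.14 − $671.18 = $21.96.
Break-even = $200.00 / $21.96 = 9.11 → 10 months.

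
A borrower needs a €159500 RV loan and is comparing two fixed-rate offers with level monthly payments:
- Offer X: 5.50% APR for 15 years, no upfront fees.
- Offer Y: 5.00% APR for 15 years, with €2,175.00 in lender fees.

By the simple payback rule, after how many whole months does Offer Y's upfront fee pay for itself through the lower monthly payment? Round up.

Offer X: at 5.50% the monthly rate is 0.0045833, so the payment is 159,500 × 0.0045833 / (1 − 1.0045833^−180) = €1,303.25.
Offer Y: monthly rate = 5%/12 = 0.0041667; payment = 159,500 × 0.0041667 / (1 − (1+0.0041667)^−180) = €1,261.32.
Monthly savings = €1,303.25 − €1,261.32 = €41.93.
Break-even = €2,175.00 / €41.93 = 51.87 → 52 months.

52 months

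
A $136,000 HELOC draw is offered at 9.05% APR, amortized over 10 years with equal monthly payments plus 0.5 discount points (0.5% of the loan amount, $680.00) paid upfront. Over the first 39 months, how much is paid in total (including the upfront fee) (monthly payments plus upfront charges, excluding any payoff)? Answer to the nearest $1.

Monthly rate = 9.05%/12 = 0.0075417; payment = 136,000 × 0.0075417 / (1 − (1+0.0075417)^−120) = $1,726.47.
Total outlay = 39 × $1,726.47 + $680.00 = $68,012.33.

$68,012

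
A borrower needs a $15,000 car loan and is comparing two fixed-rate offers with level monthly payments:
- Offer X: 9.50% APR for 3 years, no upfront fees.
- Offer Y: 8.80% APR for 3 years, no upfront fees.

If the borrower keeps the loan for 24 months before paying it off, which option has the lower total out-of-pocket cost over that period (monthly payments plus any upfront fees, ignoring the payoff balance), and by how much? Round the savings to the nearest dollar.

Offer X: at 9.50% the monthly rate is 0.0079167, so the payment is 15,000 × 0.0079167 / (1 − 1.0079167^−36) = $480.49.
Offer Y: monthly rate = 8.8%/12 = 0.0073333; payment = 15,000 × 0.0073333 / (1 − (1+0.0073333)^−36) = $475.60.
Over 24 months: Offer X costs 24 × $480.49 = $11,531.76; Offer Y costs 24 × $475.60 = $11,414.40.
Offer Y is cheaper by $11,531.76 − $11,414.40 = $117.36.

Offer Y by $117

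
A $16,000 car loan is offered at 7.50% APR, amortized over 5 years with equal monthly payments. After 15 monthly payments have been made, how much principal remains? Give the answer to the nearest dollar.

With monthly rate i = 7.5%/12 = 0.0062500, the balance after k of n payments is P · [(1+i)^n − (1+i)^k] / [(1+i)^n − 1].
(1+0.0062500)^60 = 1.45329441 and (1+0.0062500)^15 = 1.09796476, so the balance is 16,000 × (1.45329441 − 1.09796476) / (1.45329441 − 1) = $12,542.12.

$12,542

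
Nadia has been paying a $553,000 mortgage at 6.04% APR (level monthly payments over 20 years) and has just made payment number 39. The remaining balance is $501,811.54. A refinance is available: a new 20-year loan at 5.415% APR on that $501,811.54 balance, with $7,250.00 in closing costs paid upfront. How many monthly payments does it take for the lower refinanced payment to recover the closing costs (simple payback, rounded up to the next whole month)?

14 months

Current payment = 553,000 × 6.04%/12 / (1 − (1+0.0050333)^−240) = $3,974.64.
Refinanced payment = 501,811.54 × 0.0045125 / (1 − (1+0.0045125)^−240) = $3,427.85.
Monthly savings = $3,974.64 − $3,427.85 = $546.79.
Break-even = $7,250.00 / $546.79 = 13.26 → 14 months.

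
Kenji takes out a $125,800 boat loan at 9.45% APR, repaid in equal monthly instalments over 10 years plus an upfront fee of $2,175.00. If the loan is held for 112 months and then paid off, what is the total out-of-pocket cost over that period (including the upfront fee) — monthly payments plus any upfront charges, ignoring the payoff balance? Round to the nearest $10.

Monthly rate = 9.45%/12 = 0.0078750; payment = 125,800 × 0.0078750 / (1 − (1+0.0078750)^−120) = $1,624.38.
Total outlay = 112 × $1,624.38 + $2,175.00 = $184,105.56.

$184,110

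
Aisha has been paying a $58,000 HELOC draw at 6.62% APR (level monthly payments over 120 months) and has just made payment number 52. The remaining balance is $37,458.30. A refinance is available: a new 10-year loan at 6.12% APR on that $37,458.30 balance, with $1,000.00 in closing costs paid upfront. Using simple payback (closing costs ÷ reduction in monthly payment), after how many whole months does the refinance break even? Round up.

Current payment = 58,000 × 6.62%/12 / (1 − (1+0.0055167)^−120) = $662.13.
Refinanced payment = 37,458.30 × 0.0051000 / (1 − (1+0.0051000)^−120) = $418.12.
Monthly savings = $662.13 − $418.12 = $244.01.
Break-even = $1,000.00 / $244.01 = 4.10 → 5 months.

5 months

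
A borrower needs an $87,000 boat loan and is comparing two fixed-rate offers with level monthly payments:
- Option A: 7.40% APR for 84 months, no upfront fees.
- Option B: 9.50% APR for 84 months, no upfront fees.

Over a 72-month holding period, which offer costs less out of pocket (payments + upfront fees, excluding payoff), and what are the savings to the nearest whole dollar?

Option A by $6,609

Option A: monthly rate = 7.4%/12 = 0.0061667; payment = 87,000 × 0.0061667 / (1 − (1+0.0061667)^−84) = $1,330.14.
Option B: monthly rate = 9.5%/12 = 0.0079167; payment = 87,000 × 0.0079167 / (1 − (1+0.0079167)^−84) = $1,421.93.
Over 72 months: Option A costs 72 × $1,330.14 = $95,770.08; Option B costs 72 × $1,421.93 = $102,378.96.
Option A is cheaper by $102,378.96 − $95,770.08 = $6,608.88.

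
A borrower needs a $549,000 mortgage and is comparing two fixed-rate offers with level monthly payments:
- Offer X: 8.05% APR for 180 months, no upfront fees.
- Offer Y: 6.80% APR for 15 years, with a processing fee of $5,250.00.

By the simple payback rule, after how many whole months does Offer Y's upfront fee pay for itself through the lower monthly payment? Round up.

Offer X: monthly rate = 8.05%/12 = 0.0067083; payment = 549,000 × 0.0067083 / (1 − (1+0.0067083)^−180) = $5,262.39.
Offer Y: at 6.80% the monthly rate is 0.0056667, so the payment is 549,000 × 0.0056667 / (1 − 1.0056667^−180) = $4,873.38.
Monthly savings = $5,262.39 − $4,873.38 = $389.01.
Break-even = $5,250.00 / $389.01 = 13.50 → 14 months.

14 months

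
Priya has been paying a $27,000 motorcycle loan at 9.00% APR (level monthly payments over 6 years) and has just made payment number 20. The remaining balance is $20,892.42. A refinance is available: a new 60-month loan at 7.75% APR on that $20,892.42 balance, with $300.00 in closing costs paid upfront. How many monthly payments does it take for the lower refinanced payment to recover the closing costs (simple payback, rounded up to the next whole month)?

5 months

Current payment = 27,000 × 9%/12 / (1 − (1+0.0075000)^−72) = $486.69.
Refinanced payment = 20,892.42 × 0.0064583 / (1 − (1+0.0064583)^−60) = $421.13.
Monthly savings = $486.69 − $421.13 = $65.56.
Break-even = $300.00 / $65.56 = 4.58 → 5 months.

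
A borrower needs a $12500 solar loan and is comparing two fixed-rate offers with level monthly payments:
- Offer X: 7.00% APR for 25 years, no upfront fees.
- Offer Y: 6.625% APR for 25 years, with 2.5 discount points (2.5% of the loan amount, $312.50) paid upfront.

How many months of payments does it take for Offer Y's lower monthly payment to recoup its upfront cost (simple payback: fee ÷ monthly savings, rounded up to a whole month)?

106 months

Offer X: monthly rate = 7%/12 = 0.0058333; payment = 12,500 × 0.0058333 / (1 − (1+0.0058333)^−300) = $88.35.
Offer Y: at 6.625% the monthly rate is 0.0055208, so the payment is 12,500 × 0.0055208 / (1 − 1.0055208^−300) = $85.38.
Monthly savings = $88.35 − $85.38 = $2.97.
Break-even = $312.50 / $2.97 = 105.22 → 106 months.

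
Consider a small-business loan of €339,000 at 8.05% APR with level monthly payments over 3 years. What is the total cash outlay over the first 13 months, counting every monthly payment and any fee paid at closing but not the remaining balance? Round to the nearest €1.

€138,201

At 8.05% the monthly rate is 0.0067083, so the payment is 339,000 × 0.0067083 / (1 − 1.0067083^−36) = €10,630.85.
Total outlay = 13 × €10,630.85 = €138,201.05.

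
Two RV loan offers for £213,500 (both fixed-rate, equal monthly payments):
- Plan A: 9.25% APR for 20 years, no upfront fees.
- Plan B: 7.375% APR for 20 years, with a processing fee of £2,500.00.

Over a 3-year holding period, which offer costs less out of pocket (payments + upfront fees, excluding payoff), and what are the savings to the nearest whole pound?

Plan B by £6,562

Plan A: at 9.25% the monthly rate is 0.0077083, so the payment is 213,500 × 0.0077083 / (1 − 1.0077083^−240) = £1,955.38.
Plan B: at 7.375% the monthly rate is 0.0061458, so the payment is 213,500 × 0.0061458 / (1 − 1.0061458^−240) = £1,703.66.
Over 36 months: Plan A costs 36 × £1,955.38 = £70,393.68; Plan B costs 36 × £1,703.66 + £2,500.00 = £63,831.76.
Plan B is cheaper by £70,393.68 − £63,831.76 = £6,561.92.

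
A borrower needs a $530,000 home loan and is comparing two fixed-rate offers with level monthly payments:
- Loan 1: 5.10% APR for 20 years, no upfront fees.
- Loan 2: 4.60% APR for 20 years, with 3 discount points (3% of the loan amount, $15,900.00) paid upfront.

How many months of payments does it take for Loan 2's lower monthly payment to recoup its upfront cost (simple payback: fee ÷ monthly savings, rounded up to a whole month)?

Loan 1: at 5.10% the monthly rate is 0.0042500, so the payment is 530,000 × 0.0042500 / (1 − 1.0042500^−240) = $3,527.11.
Loan 2: at 4.60% the monthly rate is 0.0038333, so the payment is 530,000 × 0.0038333 / (1 − 1.0038333^−240) = $3,381.72.
Monthly savings = $3,527.11 − $3,381.72 = $145.39.
Break-even = $15,900.00 / $145.39 = 109.36 → 110 months.

110 months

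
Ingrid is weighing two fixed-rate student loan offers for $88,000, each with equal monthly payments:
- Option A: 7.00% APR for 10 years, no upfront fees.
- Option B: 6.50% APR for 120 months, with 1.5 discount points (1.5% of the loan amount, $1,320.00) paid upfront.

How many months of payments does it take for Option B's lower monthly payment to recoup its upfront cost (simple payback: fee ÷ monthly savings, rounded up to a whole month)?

Option A: at 7.00% the monthly rate is 0.0058333, so the payment is 88,000 × 0.0058333 / (1 − 1.0058333^−120) = $1,021.75.
Option B: at 6.50% the monthly rate is 0.0054167, so the payment is 88,000 × 0.0054167 / (1 − 1.0054167^−120) = $999.22.
Monthly savings = $1,021.75 − $999.22 = $22.53.
Break-even = $1,320.00 / $22.53 = 58.59 → 59 months.

59 months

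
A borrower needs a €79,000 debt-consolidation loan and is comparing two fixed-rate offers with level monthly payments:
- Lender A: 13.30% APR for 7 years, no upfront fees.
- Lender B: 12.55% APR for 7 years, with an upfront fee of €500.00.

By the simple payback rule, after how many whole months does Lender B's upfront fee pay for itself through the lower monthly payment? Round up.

16 months

Lender A: monthly rate = 13.3%/12 = 0.0110833; payment = 79,000 × 0.0110833 / (1 − (1+0.0110833)^−84) = €1,450.08.
Lender B: at 12.55% the monthly rate is 0.0104583, so the payment is 79,000 × 0.0104583 / (1 − 1.0104583^−84) = €1,417.91.
Monthly savings = €1,450.08 − €1,417.91 = €32.17.
Break-even = €500.00 / €32.17 = 15.54 → 16 months.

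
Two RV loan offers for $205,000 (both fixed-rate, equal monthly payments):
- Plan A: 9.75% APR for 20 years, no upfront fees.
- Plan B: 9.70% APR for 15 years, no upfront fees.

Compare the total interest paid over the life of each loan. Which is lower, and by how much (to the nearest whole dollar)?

Plan A: monthly rate = 9.75%/12 = 0.0081250; payment = 205,000 × 0.0081250 / (1 − (1+0.0081250)^−240) = $1,944.46.
Total interest on Plan A = 240 × $1,944.46 − $205,000 = $261,670.40.
Plan B: monthly rate = 9.7%/12 = 0.0080833; payment = 205,000 × 0.0080833 / (1 − (1+0.0080833)^−180) = $2,165.47.
Total interest on Plan B = 180 × $2,165.47 − $205,000 = $184,784.60.
Plan B is lower by $76,885.80.

Plan B by $76,886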